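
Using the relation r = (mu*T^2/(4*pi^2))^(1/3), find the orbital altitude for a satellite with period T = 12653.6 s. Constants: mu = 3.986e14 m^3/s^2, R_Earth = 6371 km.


T = 12653.6 s
r = (mu*T^2/(4*pi^2))^(1/3) = (3.986e14 * 12653.6^2 / (4*pi^2))^(1/3)
r = 1.1736409e+07 m = 11736.4095 km
alt = r - R_E = 11736.4095 - 6371 = 5365.4095 km

5365.4095 km


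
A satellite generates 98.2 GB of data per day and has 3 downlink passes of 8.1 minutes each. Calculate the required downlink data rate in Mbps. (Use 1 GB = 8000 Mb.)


total contact time = 3 * 8.1 * 60 = 1458.0000 s
data = 98.2 GB = 785600.0000 Mb
rate = 785600.0000 / 1458.0000 = 538.8203 Mbps

538.8203 Mbps


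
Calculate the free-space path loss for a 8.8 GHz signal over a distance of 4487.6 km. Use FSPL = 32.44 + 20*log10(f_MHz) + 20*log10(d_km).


f = 8.8 GHz = 8800.0000 MHz
d = 4487.6 km
FSPL = 32.44 + 20*log10(8800.0000) + 20*log10(4487.6)
FSPL = 32.44 + 78.8897 + 73.0403
FSPL = 184.3699 dB

184.3699 dB


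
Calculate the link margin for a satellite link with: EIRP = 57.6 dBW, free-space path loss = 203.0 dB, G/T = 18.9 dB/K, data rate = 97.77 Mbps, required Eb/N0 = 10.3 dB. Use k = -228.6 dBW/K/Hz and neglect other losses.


C/N0 = EIRP - FSPL + G/T - k = 57.6 - 203.0 + 18.9 - (-228.6)
C/N0 = 102.1000 dB-Hz
R_b = 97.77 Mbps = 9.777e+07 bps -> 10*log10(R_b) = 79.9021 dB-Hz
Eb/N0 = C/N0 - 10*log10(R_b) = 102.1000 - 79.9021 = 22.1979 dB
Margin = Eb/N0 - Eb/N0_req = 22.1979 - 10.3 = 11.8979 dB (link closes)

11.8979 dB


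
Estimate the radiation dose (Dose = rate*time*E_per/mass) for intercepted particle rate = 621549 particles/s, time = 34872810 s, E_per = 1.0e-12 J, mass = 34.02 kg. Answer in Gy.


Total energy deposited = rate * time * E_per
  = 621549 * 34872810 * 1.0e-12 = 21.6752 J
Dose = E_total / mass = 21.6752 / 34.02
Dose = 0.6371299 Gy

0.6371 Gy


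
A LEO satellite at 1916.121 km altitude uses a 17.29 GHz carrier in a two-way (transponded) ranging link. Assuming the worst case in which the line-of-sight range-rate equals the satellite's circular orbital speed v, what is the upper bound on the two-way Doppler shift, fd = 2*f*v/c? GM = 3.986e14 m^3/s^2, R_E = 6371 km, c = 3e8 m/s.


r = 8.287121e+06 m
v = sqrt(mu/r) = 6935.3248 m/s (worst-case radial velocity)
f = 17.29 GHz = 1.729e+10 Hz
fd = 2*f*v/c = 2*1.729e+10*6935.3248/3.0e+08
fd = 799411.7758 Hz

799411.7758 Hz


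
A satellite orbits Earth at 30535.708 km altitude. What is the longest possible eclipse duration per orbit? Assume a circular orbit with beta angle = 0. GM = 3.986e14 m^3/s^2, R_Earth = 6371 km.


r = 36906.7080 km
T = 1176.0287 min
Eclipse fraction = arcsin(R_E/r)/pi = arcsin(6371.0000/36906.7080)/pi
= arcsin(0.1726244)/pi = 0.05522469
Eclipse duration = 0.05522469 * 1176.0287 = 64.9458 min

64.9458 minutes


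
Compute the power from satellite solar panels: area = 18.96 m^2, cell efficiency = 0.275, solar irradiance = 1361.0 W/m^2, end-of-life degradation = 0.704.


P = area * eta * S * degradation
P = 18.96 * 0.275 * 1361.0 * 0.704
P = 4995.7628 W

4995.7628 W


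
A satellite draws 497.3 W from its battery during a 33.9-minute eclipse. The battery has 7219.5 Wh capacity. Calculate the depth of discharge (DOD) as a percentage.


E_used = P * t / 60 = 497.3 * 33.9 / 60 = 280.9745 Wh
DOD = E_used / E_total * 100 = 280.9745 / 7219.5 * 100
DOD = 3.8919 %

3.8919 %


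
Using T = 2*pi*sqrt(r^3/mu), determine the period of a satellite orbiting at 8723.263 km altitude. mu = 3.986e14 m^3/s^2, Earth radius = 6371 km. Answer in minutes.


r = 15094.2630 km = 1.5094263e+07 m
T = 2*pi*sqrt(r^3/mu) = 2*pi*sqrt(3.4390282e+21 / 3.986e14)
T = 18455.6392 s = 307.5940 min

307.5940 minutes


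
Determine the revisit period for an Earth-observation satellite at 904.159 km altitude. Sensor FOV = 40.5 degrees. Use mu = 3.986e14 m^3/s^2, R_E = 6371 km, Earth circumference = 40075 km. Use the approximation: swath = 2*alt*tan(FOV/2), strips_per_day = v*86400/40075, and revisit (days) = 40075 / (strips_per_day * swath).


swath = 2*904.159*tan(0.3534292) = 667.1237 km
v = sqrt(mu/r) = 7401.9714 m/s = 7.4020 km/s
strips/day = v*86400/40075 = 7.4020*86400/40075 = 15.9583
coverage/day = strips * swath = 15.9583 * 667.1237 = 10646.1849 km
revisit = 40075 / 10646.1849 = 3.7643 days

3.7643 days


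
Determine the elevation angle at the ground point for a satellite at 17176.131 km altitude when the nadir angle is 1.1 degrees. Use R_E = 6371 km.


r = R_E + alt = 23547.1310 km
Law of sines in the satellite / Earth-center / ground-point triangle:
  sin(nadir)/R_E = sin(90 + el)/r  =>  cos(el) = (r/R_E)*sin(nadir)
cos(el) = (23547.1310 / 6371.0000) * sin(1.1 deg) = 0.07095349
el = arccos(0.07095349) = 85.9312 deg
(Earth-central angle = 90 - nadir - el = 2.9688 deg)

85.9312 degrees


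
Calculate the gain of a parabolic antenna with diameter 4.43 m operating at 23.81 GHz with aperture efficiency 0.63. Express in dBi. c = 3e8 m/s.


lambda = c/f = 3e8 / 2.381e+10 = 0.01259975 m
G = eta*(pi*D/lambda)^2 = 0.63*(pi*4.43/0.01259975)^2
G = 768641.8535 (linear)
G = 10*log10(768641.8535) = 58.8572 dBi

58.8572 dBi


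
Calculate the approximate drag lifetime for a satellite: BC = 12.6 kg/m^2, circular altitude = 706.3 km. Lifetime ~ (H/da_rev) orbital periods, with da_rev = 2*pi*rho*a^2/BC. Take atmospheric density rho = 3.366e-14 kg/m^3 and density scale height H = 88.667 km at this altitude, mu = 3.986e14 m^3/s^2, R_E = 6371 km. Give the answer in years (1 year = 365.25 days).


a = R_E + alt = 7077.3000 km = 7.0773e+06 m
da_rev = 2*pi*rho*a^2/BC = 2*pi*3.366e-14*(7.0773e+06)^2/12.6 = 0.840734067 m per revolution
N = H/da_rev = 88667.0000 m / 0.840734067 m = 105463.7887 revolutions
P = 2*pi*sqrt(a^3/mu) = 5925.3312 s
lifetime = N*P = 105463.7887 * 5925.3312 = 6.2490788e+08 s = 7232.7300 days
years = 7232.7300 / 365.25 = 19.8021 years

19.8021 years


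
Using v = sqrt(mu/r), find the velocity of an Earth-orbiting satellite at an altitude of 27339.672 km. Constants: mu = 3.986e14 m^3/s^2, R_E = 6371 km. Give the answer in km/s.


r = R_E + alt = 6371.0 + 27339.672 = 33710.6720 km = 3.3710672e+07 m
v = sqrt(mu/r) = sqrt(3.986e14 / 3.3710672e+07) = 3438.6260 m/s = 3.4386 km/s

3.4386 km/s


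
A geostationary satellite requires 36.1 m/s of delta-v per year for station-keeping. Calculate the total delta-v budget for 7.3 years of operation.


dV = rate * years = 36.1 * 7.3
dV = 263.5300 m/s

263.5300 m/s


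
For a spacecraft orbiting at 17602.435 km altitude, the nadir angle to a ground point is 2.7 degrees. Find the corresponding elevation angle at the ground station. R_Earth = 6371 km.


r = R_E + alt = 23973.4350 km
Law of sines in the satellite / Earth-center / ground-point triangle:
  sin(nadir)/R_E = sin(90 + el)/r  =>  cos(el) = (r/R_E)*sin(nadir)
cos(el) = (23973.4350 / 6371.0000) * sin(2.7 deg) = 0.1772569
el = arccos(0.1772569) = 79.7900 deg
(Earth-central angle = 90 - nadir - el = 7.5100 deg)

79.7900 degrees


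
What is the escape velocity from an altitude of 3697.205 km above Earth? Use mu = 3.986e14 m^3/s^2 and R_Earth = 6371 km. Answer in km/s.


r = 6371.0 + 3697.205 = 10068.2050 km = 1.0068205e+07 m
v_esc = sqrt(2*mu/r) = sqrt(2*3.986e14 / 1.0068205e+07)
v_esc = 8898.3118 m/s = 8.8983 km/s

8.8983 km/s


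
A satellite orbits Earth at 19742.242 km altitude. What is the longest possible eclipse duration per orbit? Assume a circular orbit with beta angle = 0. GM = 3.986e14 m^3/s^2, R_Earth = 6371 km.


r = 26113.2420 km
T = 699.9244 min
Eclipse fraction = arcsin(R_E/r)/pi = arcsin(6371.0000/26113.2420)/pi
= arcsin(0.2439758)/pi = 0.07845176
Eclipse duration = 0.07845176 * 699.9244 = 54.9103 min

54.9103 minutes


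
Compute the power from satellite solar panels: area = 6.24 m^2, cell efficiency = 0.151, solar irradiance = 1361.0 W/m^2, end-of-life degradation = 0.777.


P = area * eta * S * degradation
P = 6.24 * 0.151 * 1361.0 * 0.777
P = 996.4160 W

996.4160 W


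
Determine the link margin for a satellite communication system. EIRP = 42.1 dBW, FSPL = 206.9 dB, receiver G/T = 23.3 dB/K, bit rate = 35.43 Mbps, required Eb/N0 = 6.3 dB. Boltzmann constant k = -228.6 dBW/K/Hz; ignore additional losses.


C/N0 = EIRP - FSPL + G/T - k = 42.1 - 206.9 + 23.3 - (-228.6)
C/N0 = 87.1000 dB-Hz
R_b = 35.43 Mbps = 3.543e+07 bps -> 10*log10(R_b) = 75.4937 dB-Hz
Eb/N0 = C/N0 - 10*log10(R_b) = 87.1000 - 75.4937 = 11.6063 dB
Margin = Eb/N0 - Eb/N0_req = 11.6063 - 6.3 = 5.3063 dB (link closes)

5.3063 dB


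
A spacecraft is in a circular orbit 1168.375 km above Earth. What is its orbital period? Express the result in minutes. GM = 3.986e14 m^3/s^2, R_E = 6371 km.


r = 7539.3750 km = 7.539375e+06 m
T = 2*pi*sqrt(r^3/mu) = 2*pi*sqrt(4.2855448e+20 / 3.986e14)
T = 6514.9973 s = 108.5833 min

108.5833 minutes


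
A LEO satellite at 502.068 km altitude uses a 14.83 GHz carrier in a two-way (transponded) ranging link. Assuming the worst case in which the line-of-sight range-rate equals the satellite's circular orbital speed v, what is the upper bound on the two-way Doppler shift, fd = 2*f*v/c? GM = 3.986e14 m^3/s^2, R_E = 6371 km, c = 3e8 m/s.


r = 6.873068e+06 m
v = sqrt(mu/r) = 7615.4106 m/s (worst-case radial velocity)
f = 14.83 GHz = 1.483e+10 Hz
fd = 2*f*v/c = 2*1.483e+10*7615.4106/3.0e+08
fd = 752910.2660 Hz

752910.2660 Hz


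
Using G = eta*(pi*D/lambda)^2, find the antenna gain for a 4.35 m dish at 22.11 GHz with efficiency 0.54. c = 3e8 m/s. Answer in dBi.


lambda = c/f = 3e8 / 2.211e+10 = 0.01356852 m
G = eta*(pi*D/lambda)^2 = 0.54*(pi*4.35/0.01356852)^2
G = 547781.0383 (linear)
G = 10*log10(547781.0383) = 57.3861 dBi

57.3861 dBi


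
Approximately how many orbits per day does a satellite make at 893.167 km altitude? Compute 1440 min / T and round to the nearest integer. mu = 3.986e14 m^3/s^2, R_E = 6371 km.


r = 7.264167e+06 m
T = 2*pi*sqrt(r^3/mu) = 6161.5496 s = 102.6925 min
revs/day = 1440 / 102.6925 = 14.0224
Rounded: 14 revolutions per day

14 revolutions per day


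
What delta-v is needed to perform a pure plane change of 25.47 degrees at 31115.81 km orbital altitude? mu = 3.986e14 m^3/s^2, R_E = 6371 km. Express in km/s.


r = 37486.8100 km = 3.748681e+07 m
V = sqrt(mu/r) = 3260.8394 m/s
di = 25.47 deg = 0.4445354 rad
dV = 2*V*sin(di/2) = 2*3260.8394*sin(0.2222677)
dV = 1437.6524 m/s = 1.4377 km/s

1.4377 km/s


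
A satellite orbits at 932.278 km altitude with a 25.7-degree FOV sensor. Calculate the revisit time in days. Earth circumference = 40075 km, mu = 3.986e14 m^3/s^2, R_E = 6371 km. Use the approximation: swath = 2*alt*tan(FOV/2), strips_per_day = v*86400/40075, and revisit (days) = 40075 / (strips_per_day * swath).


swath = 2*932.278*tan(0.2242748) = 425.3282 km
v = sqrt(mu/r) = 7387.7082 m/s = 7.3877 km/s
strips/day = v*86400/40075 = 7.3877*86400/40075 = 15.9276
coverage/day = strips * swath = 15.9276 * 425.3282 = 6774.4511 km
revisit = 40075 / 6774.4511 = 5.9156 days

5.9156 days


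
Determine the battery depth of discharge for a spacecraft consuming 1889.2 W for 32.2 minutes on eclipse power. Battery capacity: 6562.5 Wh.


E_used = P * t / 60 = 1889.2 * 32.2 / 60 = 1013.8707 Wh
DOD = E_used / E_total * 100 = 1013.8707 / 6562.5 * 100
DOD = 15.4495 %

15.4495 %


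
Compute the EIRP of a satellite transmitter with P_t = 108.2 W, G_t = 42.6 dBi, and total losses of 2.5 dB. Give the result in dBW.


Pt = 108.2 W = 20.3423 dBW
EIRP = Pt_dBW + Gt - losses = 20.3423 + 42.6 - 2.5 = 60.4423 dBW

60.4423 dBW


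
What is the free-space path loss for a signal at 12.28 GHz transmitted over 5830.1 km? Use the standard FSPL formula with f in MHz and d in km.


f = 12.28 GHz = 12280.0000 MHz
d = 5830.1 km
FSPL = 32.44 + 20*log10(12280.0000) + 20*log10(5830.1)
FSPL = 32.44 + 81.7840 + 75.3135
FSPL = 189.5375 dB

189.5375 dB


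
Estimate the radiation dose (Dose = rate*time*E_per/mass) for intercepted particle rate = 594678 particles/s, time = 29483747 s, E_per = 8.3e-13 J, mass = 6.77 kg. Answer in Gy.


Total energy deposited = rate * time * E_per
  = 594678 * 29483747 * 8.3e-13 = 14.5527 J
Dose = E_total / mass = 14.5527 / 6.77
Dose = 2.1496 Gy

2.1496 Gy


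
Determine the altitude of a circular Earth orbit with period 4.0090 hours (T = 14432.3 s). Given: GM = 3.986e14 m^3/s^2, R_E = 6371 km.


T = 14432.3 s
r = (mu*T^2/(4*pi^2))^(1/3) = (3.986e14 * 14432.3^2 / (4*pi^2))^(1/3)
r = 1.2811979e+07 m = 12811.9790 km
alt = r - R_E = 12811.9790 - 6371 = 6440.9790 km

6440.9790 km


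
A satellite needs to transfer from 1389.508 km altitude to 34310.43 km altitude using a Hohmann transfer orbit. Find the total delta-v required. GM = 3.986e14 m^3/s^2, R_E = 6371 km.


r1 = 7760.5080 km = 7.760508e+06 m
r2 = 40681.4300 km = 4.068143e+07 m
dv1 = sqrt(mu/r1)*(sqrt(2*r2/(r1+r2)) - 1) = 2121.3077 m/s
dv2 = sqrt(mu/r2)*(1 - sqrt(2*r1/(r1+r2))) = 1358.3678 m/s
total dv = |dv1| + |dv2| = 2121.3077 + 1358.3678 = 3479.6755 m/s = 3.4797 km/s

3.4797 km/s


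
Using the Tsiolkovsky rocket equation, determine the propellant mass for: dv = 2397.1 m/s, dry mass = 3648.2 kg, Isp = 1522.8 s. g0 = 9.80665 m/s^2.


ve = Isp * g0 = 1522.8 * 9.80665 = 14933.566620 m/s
mass ratio = exp(dv/ve) = exp(2397.1/14933.566620) = 1.17411842
m_prop = m_dry * (mr - 1) = 3648.2 * (1.17411842 - 1)
m_prop = 635.2188 kg

635.2188 kg


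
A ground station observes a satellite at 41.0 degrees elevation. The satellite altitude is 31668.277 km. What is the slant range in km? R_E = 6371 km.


h = 31668.277 km, el = 41.0 deg
d = -R_E*sin(el) + sqrt((R_E*sin(el))^2 + 2*R_E*h + h^2)
d = -6371.0000*sin(0.715585) + sqrt((6371.0000*0.656059)^2 + 2*6371.0000*31668.277 + 31668.277^2)
d = 33554.4139 km

33554.4139 km


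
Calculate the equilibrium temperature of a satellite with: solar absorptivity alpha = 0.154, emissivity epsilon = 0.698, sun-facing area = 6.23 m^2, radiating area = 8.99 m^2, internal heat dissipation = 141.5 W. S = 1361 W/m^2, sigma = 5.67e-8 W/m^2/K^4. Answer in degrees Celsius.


Numerator = alpha*S*A_sun + Q_int = 0.154*1361*6.23 + 141.5 = 1447.2706 W
Denominator = eps*sigma*A_rad = 0.698*5.67e-8*8.99 = 3.5579363e-07 W/K^4
T^4 = 4.0677249e+09 K^4
T = 252.5445 K = -20.6055 C

-20.6055 degrees Celsius


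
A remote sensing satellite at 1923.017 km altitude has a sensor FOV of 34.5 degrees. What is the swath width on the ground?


FOV = 34.5 deg = 0.6021386 rad
swath = 2 * alt * tan(FOV/2) = 2 * 1923.017 * tan(0.3010693)
swath = 2 * 1923.017 * 0.3105083
swath = 1194.2253 km

1194.2253 km


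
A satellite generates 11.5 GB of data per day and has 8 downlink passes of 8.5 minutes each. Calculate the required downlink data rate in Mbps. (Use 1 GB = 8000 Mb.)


total contact time = 8 * 8.5 * 60 = 4080.0000 s
data = 11.5 GB = 92000.0000 Mb
rate = 92000.0000 / 4080.0000 = 22.5490 Mbps

22.5490 Mbps


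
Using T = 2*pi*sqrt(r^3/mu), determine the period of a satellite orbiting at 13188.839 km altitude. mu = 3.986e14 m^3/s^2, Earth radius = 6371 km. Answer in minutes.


r = 19559.8390 km = 1.9559839e+07 m
T = 2*pi*sqrt(r^3/mu) = 2*pi*sqrt(7.483346e+21 / 3.986e14)
T = 27224.4513 s = 453.7409 min

453.7409 minutes


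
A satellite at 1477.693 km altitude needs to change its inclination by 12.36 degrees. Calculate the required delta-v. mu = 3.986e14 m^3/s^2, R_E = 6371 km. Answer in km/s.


r = 7848.6930 km = 7.848693e+06 m
V = sqrt(mu/r) = 7126.3964 m/s
di = 12.36 deg = 0.2157227 rad
dV = 2*V*sin(di/2) = 2*7126.3964*sin(0.1078613)
dV = 1534.3463 m/s = 1.5343 km/s

1.5343 km/s


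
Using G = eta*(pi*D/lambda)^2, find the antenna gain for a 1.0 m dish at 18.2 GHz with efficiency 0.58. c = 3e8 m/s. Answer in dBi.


lambda = c/f = 3e8 / 1.82e+10 = 0.01648352 m
G = eta*(pi*D/lambda)^2 = 0.58*(pi*1.0/0.01648352)^2
G = 21068.2278 (linear)
G = 10*log10(21068.2278) = 43.2363 dBi

43.2363 dBi


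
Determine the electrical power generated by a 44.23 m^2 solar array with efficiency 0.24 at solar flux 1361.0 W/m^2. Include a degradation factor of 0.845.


P = area * eta * S * degradation
P = 44.23 * 0.24 * 1361.0 * 0.845
P = 12207.9577 W

12207.9577 W


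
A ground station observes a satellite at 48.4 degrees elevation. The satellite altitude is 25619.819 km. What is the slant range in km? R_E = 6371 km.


h = 25619.819 km, el = 48.4 deg
d = -R_E*sin(el) + sqrt((R_E*sin(el))^2 + 2*R_E*h + h^2)
d = -6371.0000*sin(0.8447394) + sqrt((6371.0000*0.7477981)^2 + 2*6371.0000*25619.819 + 25619.819^2)
d = 26945.7242 km

26945.7242 km


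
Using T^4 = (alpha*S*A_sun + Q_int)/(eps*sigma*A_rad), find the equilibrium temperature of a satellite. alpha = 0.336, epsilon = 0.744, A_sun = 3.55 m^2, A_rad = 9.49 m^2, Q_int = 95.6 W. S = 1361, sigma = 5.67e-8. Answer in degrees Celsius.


Numerator = alpha*S*A_sun + Q_int = 0.336*1361*3.55 + 95.6 = 1719.0008 W
Denominator = eps*sigma*A_rad = 0.744*5.67e-8*9.49 = 4.0033375e-07 W/K^4
T^4 = 4.2939192e+09 K^4
T = 255.9844 K = -17.1656 C

-17.1656 degrees Celsius


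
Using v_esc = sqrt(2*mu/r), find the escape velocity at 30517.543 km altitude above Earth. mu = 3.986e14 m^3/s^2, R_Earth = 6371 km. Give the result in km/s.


r = 6371.0 + 30517.543 = 36888.5430 km = 3.6888543e+07 m
v_esc = sqrt(2*mu/r) = sqrt(2*3.986e14 / 3.6888543e+07)
v_esc = 4648.7682 m/s = 4.6488 km/s

4.6488 km/s


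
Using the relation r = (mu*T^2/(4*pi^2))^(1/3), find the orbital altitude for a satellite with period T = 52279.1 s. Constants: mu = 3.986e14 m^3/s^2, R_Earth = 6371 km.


T = 52279.1 s
r = (mu*T^2/(4*pi^2))^(1/3) = (3.986e14 * 52279.1^2 / (4*pi^2))^(1/3)
r = 3.0218849e+07 m = 30218.8492 km
alt = r - R_E = 30218.8492 - 6371 = 23847.8492 km

23847.8492 km


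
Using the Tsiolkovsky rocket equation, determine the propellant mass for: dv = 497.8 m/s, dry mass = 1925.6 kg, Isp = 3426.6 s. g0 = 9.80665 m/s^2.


ve = Isp * g0 = 3426.6 * 9.80665 = 33603.466890 m/s
mass ratio = exp(dv/ve) = exp(497.8/33603.466890) = 1.01492422
m_prop = m_dry * (mr - 1) = 1925.6 * (1.01492422 - 1)
m_prop = 28.7381 kg

28.7381 kg


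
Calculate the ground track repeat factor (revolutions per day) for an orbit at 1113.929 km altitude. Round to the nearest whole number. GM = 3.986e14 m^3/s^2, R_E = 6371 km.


r = 7.484929e+06 m
T = 2*pi*sqrt(r^3/mu) = 6444.5522 s = 107.4092 min
revs/day = 1440 / 107.4092 = 13.4067
Rounded: 13 revolutions per day

13 revolutions per day


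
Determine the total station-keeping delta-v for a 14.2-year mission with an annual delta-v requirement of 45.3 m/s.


dV = rate * years = 45.3 * 14.2
dV = 643.2600 m/s

643.2600 m/s


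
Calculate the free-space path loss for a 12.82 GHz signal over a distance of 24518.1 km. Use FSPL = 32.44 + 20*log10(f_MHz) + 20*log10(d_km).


f = 12.82 GHz = 12820.0000 MHz
d = 24518.1 km
FSPL = 32.44 + 20*log10(12820.0000) + 20*log10(24518.1)
FSPL = 32.44 + 82.1578 + 87.7897
FSPL = 202.3875 dB

202.3875 dB


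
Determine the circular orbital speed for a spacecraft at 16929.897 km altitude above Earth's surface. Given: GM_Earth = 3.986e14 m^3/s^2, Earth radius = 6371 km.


r = R_E + alt = 6371.0 + 16929.897 = 23300.8970 km = 2.3300897e+07 m
v = sqrt(mu/r) = sqrt(3.986e14 / 2.3300897e+07) = 4136.0171 m/s = 4.1360 km/s

4.1360 km/s


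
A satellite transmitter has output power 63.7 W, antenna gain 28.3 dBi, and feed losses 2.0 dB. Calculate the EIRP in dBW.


Pt = 63.7 W = 18.0414 dBW
EIRP = Pt_dBW + Gt - losses = 18.0414 + 28.3 - 2.0 = 44.3414 dBW

44.3414 dBW


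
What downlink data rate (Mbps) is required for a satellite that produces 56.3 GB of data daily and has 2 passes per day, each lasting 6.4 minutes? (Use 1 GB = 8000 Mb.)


total contact time = 2 * 6.4 * 60 = 768.0000 s
data = 56.3 GB = 450400.0000 Mb
rate = 450400.0000 / 768.0000 = 586.4583 Mbps

586.4583 Mbps


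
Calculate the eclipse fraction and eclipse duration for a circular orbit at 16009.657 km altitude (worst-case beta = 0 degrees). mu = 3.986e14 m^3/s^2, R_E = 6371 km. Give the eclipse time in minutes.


r = 22380.6570 km
T = 555.3531 min
Eclipse fraction = arcsin(R_E/r)/pi = arcsin(6371.0000/22380.6570)/pi
= arcsin(0.2846655)/pi = 0.09188251
Eclipse duration = 0.09188251 * 555.3531 = 51.0272 min

51.0272 minutes


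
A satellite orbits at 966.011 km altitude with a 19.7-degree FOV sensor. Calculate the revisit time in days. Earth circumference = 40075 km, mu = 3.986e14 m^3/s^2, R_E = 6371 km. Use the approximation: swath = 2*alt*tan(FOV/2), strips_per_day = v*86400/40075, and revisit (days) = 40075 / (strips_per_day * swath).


swath = 2*966.011*tan(0.1719149) = 335.4547 km
v = sqrt(mu/r) = 7370.7056 m/s = 7.3707 km/s
strips/day = v*86400/40075 = 7.3707*86400/40075 = 15.8909
coverage/day = strips * swath = 15.8909 * 335.4547 = 5330.6869 km
revisit = 40075 / 5330.6869 = 7.5178 days

7.5178 days


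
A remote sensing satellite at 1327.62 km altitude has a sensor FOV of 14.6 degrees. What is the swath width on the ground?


FOV = 14.6 deg = 0.2548181 rad
swath = 2 * alt * tan(FOV/2) = 2 * 1327.62 * tan(0.127409)
swath = 2 * 1327.62 * 0.128103
swath = 340.1441 km

340.1441 km


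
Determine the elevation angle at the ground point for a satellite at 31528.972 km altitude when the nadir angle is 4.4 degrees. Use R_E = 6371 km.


r = R_E + alt = 37899.9720 km
Law of sines in the satellite / Earth-center / ground-point triangle:
  sin(nadir)/R_E = sin(90 + el)/r  =>  cos(el) = (r/R_E)*sin(nadir)
cos(el) = (37899.9720 / 6371.0000) * sin(4.4 deg) = 0.4563882
el = arccos(0.4563882) = 62.8457 deg
(Earth-central angle = 90 - nadir - el = 22.7543 deg)

62.8457 degrees


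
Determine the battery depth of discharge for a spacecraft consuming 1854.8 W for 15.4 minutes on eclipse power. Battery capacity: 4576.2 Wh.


E_used = P * t / 60 = 1854.8 * 15.4 / 60 = 476.0653 Wh
DOD = E_used / E_total * 100 = 476.0653 / 4576.2 * 100
DOD = 10.4031 %

10.4031 %


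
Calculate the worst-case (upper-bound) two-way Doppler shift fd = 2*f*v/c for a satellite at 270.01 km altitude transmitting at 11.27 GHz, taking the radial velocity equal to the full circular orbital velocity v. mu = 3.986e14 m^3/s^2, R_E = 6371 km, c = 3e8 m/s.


r = 6.64101e+06 m
v = sqrt(mu/r) = 7747.3215 m/s (worst-case radial velocity)
f = 11.27 GHz = 1.127e+10 Hz
fd = 2*f*v/c = 2*1.127e+10*7747.3215/3.0e+08
fd = 582082.0904 Hz

582082.0904 Hz


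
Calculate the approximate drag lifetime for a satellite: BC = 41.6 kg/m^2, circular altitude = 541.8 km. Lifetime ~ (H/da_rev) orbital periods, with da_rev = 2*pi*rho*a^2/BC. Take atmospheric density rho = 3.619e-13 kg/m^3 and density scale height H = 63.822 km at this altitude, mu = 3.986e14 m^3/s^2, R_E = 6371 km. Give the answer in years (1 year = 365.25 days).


a = R_E + alt = 6912.8000 km = 6.9128e+06 m
da_rev = 2*pi*rho*a^2/BC = 2*pi*3.619e-13*(6.9128e+06)^2/41.6 = 2.612060 m per revolution
N = H/da_rev = 63822.0000 m / 2.612060 m = 24433.5913 revolutions
P = 2*pi*sqrt(a^3/mu) = 5719.9497 s
lifetime = N*P = 24433.5913 * 5719.9497 = 1.3975891e+08 s = 1617.5800 days
years = 1617.5800 / 365.25 = 4.4287 years

4.4287 years


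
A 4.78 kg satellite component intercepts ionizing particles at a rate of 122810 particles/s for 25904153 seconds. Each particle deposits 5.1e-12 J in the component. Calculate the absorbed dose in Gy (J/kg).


Total energy deposited = rate * time * E_per
  = 122810 * 25904153 * 5.1e-12 = 16.2246 J
Dose = E_total / mass = 16.2246 / 4.78
Dose = 3.3943 Gy

3.3943 Gy


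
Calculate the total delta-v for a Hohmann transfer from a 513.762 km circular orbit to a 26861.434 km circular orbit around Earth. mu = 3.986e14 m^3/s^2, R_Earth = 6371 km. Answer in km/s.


r1 = 6884.7620 km = 6.884762e+06 m
r2 = 33232.4340 km = 3.3232434e+07 m
dv1 = sqrt(mu/r1)*(sqrt(2*r2/(r1+r2)) - 1) = 2184.9439 m/s
dv2 = sqrt(mu/r2)*(1 - sqrt(2*r1/(r1+r2))) = 1434.2811 m/s
total dv = |dv1| + |dv2| = 2184.9439 + 1434.2811 = 3619.2250 m/s = 3.6192 km/s

3.6192 km/s


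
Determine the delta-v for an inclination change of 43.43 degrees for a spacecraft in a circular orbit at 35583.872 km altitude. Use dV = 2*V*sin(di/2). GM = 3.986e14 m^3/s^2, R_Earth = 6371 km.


r = 41954.8720 km = 4.1954872e+07 m
V = sqrt(mu/r) = 3082.3180 m/s
di = 43.43 deg = 0.7579965 rad
dV = 2*V*sin(di/2) = 2*3082.3180*sin(0.3789982)
dV = 2280.8536 m/s = 2.2809 km/s

2.2809 km/s


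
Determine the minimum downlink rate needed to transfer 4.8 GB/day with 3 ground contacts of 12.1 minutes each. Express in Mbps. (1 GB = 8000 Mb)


total contact time = 3 * 12.1 * 60 = 2178.0000 s
data = 4.8 GB = 38400.0000 Mb
rate = 38400.0000 / 2178.0000 = 17.6309 Mbps

17.6309 Mbps


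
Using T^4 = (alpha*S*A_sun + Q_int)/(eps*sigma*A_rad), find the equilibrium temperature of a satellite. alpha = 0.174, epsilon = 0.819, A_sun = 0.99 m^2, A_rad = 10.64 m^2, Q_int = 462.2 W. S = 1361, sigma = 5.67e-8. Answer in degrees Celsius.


Numerator = alpha*S*A_sun + Q_int = 0.174*1361*0.99 + 462.2 = 696.6459 W
Denominator = eps*sigma*A_rad = 0.819*5.67e-8*10.64 = 4.9409287e-07 W/K^4
T^4 = 1.4099492e+09 K^4
T = 193.7764 K = -79.3736 C

-79.3736 degrees Celsius


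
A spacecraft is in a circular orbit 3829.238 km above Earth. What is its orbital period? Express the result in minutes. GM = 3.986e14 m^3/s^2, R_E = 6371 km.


r = 10200.2380 km = 1.0200238e+07 m
T = 2*pi*sqrt(r^3/mu) = 2*pi*sqrt(1.0612823e+21 / 3.986e14)
T = 10252.4268 s = 170.8738 min

170.8738 minutes


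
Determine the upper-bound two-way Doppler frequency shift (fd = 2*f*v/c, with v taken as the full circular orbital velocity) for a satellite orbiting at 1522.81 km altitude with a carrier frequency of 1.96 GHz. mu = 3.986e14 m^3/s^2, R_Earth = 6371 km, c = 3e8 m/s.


r = 7.89381e+06 m
v = sqrt(mu/r) = 7106.0018 m/s (worst-case radial velocity)
f = 1.96 GHz = 1.96e+09 Hz
fd = 2*f*v/c = 2*1.96e+09*7106.0018/3.0e+08
fd = 92851.7568 Hz

92851.7568 Hz


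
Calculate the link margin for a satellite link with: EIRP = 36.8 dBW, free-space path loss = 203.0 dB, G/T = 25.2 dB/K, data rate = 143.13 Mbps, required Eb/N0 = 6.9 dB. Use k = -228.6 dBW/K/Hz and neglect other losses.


C/N0 = EIRP - FSPL + G/T - k = 36.8 - 203.0 + 25.2 - (-228.6)
C/N0 = 87.6000 dB-Hz
R_b = 143.13 Mbps = 1.4313e+08 bps -> 10*log10(R_b) = 81.5573 dB-Hz
Eb/N0 = C/N0 - 10*log10(R_b) = 87.6000 - 81.5573 = 6.0427 dB
Margin = Eb/N0 - Eb/N0_req = 6.0427 - 6.9 = -0.8573067 dB (negative margin: link does not close)

-0.8573 dB


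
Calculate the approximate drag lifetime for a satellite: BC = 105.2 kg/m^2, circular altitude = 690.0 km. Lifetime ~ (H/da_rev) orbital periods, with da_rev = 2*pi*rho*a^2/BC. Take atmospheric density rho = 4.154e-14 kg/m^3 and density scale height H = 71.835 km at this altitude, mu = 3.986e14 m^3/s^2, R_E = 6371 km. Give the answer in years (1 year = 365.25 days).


a = R_E + alt = 7061.0000 km = 7.061e+06 m
da_rev = 2*pi*rho*a^2/BC = 2*pi*4.154e-14*(7.061e+06)^2/105.2 = 0.123698104 m per revolution
N = H/da_rev = 71835.0000 m / 0.123698104 m = 580728.3827 revolutions
P = 2*pi*sqrt(a^3/mu) = 5904.8727 s
lifetime = N*P = 580728.3827 * 5904.8727 = 3.4291272e+09 s = 39688.9718 days
years = 39688.9718 / 365.25 = 108.6625 years

108.6625 years


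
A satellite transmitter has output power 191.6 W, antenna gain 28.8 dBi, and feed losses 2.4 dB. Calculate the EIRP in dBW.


Pt = 191.6 W = 22.8240 dBW
EIRP = Pt_dBW + Gt - losses = 22.8240 + 28.8 - 2.4 = 49.2240 dBW

49.2240 dBW


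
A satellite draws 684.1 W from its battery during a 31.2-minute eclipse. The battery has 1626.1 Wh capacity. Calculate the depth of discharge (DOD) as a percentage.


E_used = P * t / 60 = 684.1 * 31.2 / 60 = 355.7320 Wh
DOD = E_used / E_total * 100 = 355.7320 / 1626.1 * 100
DOD = 21.8764 %

21.8764 %


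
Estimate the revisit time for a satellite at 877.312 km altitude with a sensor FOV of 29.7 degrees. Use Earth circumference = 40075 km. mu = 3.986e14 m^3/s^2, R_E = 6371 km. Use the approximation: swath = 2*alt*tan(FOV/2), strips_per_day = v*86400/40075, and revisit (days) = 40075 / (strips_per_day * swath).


swath = 2*877.312*tan(0.2591814) = 465.2301 km
v = sqrt(mu/r) = 7415.6668 m/s = 7.4157 km/s
strips/day = v*86400/40075 = 7.4157*86400/40075 = 15.9879
coverage/day = strips * swath = 15.9879 * 465.2301 = 7438.0355 km
revisit = 40075 / 7438.0355 = 5.3878 days

5.3878 days


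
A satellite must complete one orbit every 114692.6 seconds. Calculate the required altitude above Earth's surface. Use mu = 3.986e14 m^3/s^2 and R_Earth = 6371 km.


T = 114692.6 s
r = (mu*T^2/(4*pi^2))^(1/3) = (3.986e14 * 114692.6^2 / (4*pi^2))^(1/3)
r = 5.1021057e+07 m = 51021.0570 km
alt = r - R_E = 51021.0570 - 6371 = 44650.0570 km

44650.0570 km


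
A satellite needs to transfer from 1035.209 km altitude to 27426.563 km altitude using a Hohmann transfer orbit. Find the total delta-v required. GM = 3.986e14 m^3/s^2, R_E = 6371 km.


r1 = 7406.2090 km = 7.406209e+06 m
r2 = 33797.5630 km = 3.3797563e+07 m
dv1 = sqrt(mu/r1)*(sqrt(2*r2/(r1+r2)) - 1) = 2060.1732 m/s
dv2 = sqrt(mu/r2)*(1 - sqrt(2*r1/(r1+r2))) = 1375.1361 m/s
total dv = |dv1| + |dv2| = 2060.1732 + 1375.1361 = 3435.3093 m/s = 3.4353 km/s

3.4353 km/s


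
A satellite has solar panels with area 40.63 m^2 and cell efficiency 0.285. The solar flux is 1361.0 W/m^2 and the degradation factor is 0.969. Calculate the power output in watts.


P = area * eta * S * degradation
P = 40.63 * 0.285 * 1361.0 * 0.969
P = 15271.2148 W

15271.2148 W


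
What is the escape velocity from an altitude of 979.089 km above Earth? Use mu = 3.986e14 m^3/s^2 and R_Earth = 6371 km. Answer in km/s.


r = 6371.0 + 979.089 = 7350.0890 km = 7.350089e+06 m
v_esc = sqrt(2*mu/r) = sqrt(2*3.986e14 / 7.350089e+06)
v_esc = 10414.4741 m/s = 10.4145 km/s

10.4145 km/s


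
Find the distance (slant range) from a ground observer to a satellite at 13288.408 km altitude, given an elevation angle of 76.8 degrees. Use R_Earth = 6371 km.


h = 13288.408 km, el = 76.8 deg
d = -R_E*sin(el) + sqrt((R_E*sin(el))^2 + 2*R_E*h + h^2)
d = -6371.0000*sin(1.3404) + sqrt((6371.0000*0.9735789)^2 + 2*6371.0000*13288.408 + 13288.408^2)
d = 13402.8334 km

13402.8334 km


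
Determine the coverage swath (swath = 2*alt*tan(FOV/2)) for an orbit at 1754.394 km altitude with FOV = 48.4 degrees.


FOV = 48.4 deg = 0.8447394 rad
swath = 2 * alt * tan(FOV/2) = 2 * 1754.394 * tan(0.4223697)
swath = 2 * 1754.394 * 0.4494178
swath = 1576.9119 km

1576.9119 km


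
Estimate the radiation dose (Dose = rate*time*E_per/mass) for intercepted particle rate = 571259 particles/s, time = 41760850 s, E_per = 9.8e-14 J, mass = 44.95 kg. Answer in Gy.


Total energy deposited = rate * time * E_per
  = 571259 * 41760850 * 9.8e-14 = 2.3379 J
Dose = E_total / mass = 2.3379 / 44.95
Dose = 0.05201143 Gy

0.0520 Gy


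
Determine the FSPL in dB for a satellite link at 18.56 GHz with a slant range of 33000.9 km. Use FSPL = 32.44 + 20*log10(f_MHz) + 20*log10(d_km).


f = 18.56 GHz = 18560.0000 MHz
d = 33000.9 km
FSPL = 32.44 + 20*log10(18560.0000) + 20*log10(33000.9)
FSPL = 32.44 + 85.3716 + 90.3705
FSPL = 208.1821 dB

208.1821 dB


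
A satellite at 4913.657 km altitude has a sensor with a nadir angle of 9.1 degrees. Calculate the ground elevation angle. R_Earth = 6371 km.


r = R_E + alt = 11284.6570 km
Law of sines in the satellite / Earth-center / ground-point triangle:
  sin(nadir)/R_E = sin(90 + el)/r  =>  cos(el) = (r/R_E)*sin(nadir)
cos(el) = (11284.6570 / 6371.0000) * sin(9.1 deg) = 0.2801381
el = arccos(0.2801381) = 73.7316 deg
(Earth-central angle = 90 - nadir - el = 7.1684 deg)

73.7316 degrees


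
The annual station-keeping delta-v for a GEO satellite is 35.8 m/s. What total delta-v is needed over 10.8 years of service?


dV = rate * years = 35.8 * 10.8
dV = 386.6400 m/s

386.6400 m/s


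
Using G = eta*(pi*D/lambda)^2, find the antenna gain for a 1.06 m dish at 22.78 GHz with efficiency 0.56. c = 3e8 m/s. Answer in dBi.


lambda = c/f = 3e8 / 2.278e+10 = 0.01316945 m
G = eta*(pi*D/lambda)^2 = 0.56*(pi*1.06/0.01316945)^2
G = 35806.7112 (linear)
G = 10*log10(35806.7112) = 45.5396 dBi

45.5396 dBi


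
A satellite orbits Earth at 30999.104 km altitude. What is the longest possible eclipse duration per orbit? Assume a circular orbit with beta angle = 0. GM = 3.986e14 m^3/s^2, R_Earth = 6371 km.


r = 37370.1040 km
T = 1198.2472 min
Eclipse fraction = arcsin(R_E/r)/pi = arcsin(6371.0000/37370.1040)/pi
= arcsin(0.1704839)/pi = 0.05453308
Eclipse duration = 0.05453308 * 1198.2472 = 65.3441 min

65.3441 minutes


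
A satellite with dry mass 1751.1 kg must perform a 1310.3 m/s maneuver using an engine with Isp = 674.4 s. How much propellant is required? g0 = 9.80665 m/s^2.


ve = Isp * g0 = 674.4 * 9.80665 = 6613.604760 m/s
mass ratio = exp(dv/ve) = exp(1310.3/6613.604760) = 1.21911101
m_prop = m_dry * (mr - 1) = 1751.1 * (1.21911101 - 1)
m_prop = 383.6853 kg

383.6853 kg


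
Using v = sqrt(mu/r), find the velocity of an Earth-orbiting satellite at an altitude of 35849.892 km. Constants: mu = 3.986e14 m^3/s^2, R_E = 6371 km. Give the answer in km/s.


r = R_E + alt = 6371.0 + 35849.892 = 42220.8920 km = 4.2220892e+07 m
v = sqrt(mu/r) = sqrt(3.986e14 / 4.2220892e+07) = 3072.5924 m/s = 3.0726 km/s

3.0726 km/s


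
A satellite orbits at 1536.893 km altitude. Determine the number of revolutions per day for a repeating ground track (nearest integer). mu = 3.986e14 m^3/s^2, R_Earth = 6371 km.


r = 7.907893e+06 m
T = 2*pi*sqrt(r^3/mu) = 6998.4586 s = 116.6410 min
revs/day = 1440 / 116.6410 = 12.3456
Rounded: 12 revolutions per day

12 revolutions per day


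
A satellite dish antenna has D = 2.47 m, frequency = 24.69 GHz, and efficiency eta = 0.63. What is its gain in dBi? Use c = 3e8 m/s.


lambda = c/f = 3e8 / 2.469e+10 = 0.01215067 m
G = eta*(pi*D/lambda)^2 = 0.63*(pi*2.47/0.01215067)^2
G = 256941.2732 (linear)
G = 10*log10(256941.2732) = 54.0983 dBi

54.0983 dBi


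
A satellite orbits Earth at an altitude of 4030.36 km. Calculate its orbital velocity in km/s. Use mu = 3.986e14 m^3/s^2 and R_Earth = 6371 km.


r = R_E + alt = 6371.0 + 4030.36 = 10401.3600 km = 1.040136e+07 m
v = sqrt(mu/r) = sqrt(3.986e14 / 1.040136e+07) = 6190.4694 m/s = 6.1905 km/s

6.1905 km/s


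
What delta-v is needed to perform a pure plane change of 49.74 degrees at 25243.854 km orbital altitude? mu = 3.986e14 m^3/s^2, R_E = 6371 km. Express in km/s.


r = 31614.8540 km = 3.1614854e+07 m
V = sqrt(mu/r) = 3550.7742 m/s
di = 49.74 deg = 0.8681268 rad
dV = 2*V*sin(di/2) = 2*3550.7742*sin(0.4340634)
dV = 2986.6331 m/s = 2.9866 km/s

2.9866 km/s


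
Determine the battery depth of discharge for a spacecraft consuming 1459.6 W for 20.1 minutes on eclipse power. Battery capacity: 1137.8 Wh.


E_used = P * t / 60 = 1459.6 * 20.1 / 60 = 488.9660 Wh
DOD = E_used / E_total * 100 = 488.9660 / 1137.8 * 100
DOD = 42.9747 %

42.9747 %


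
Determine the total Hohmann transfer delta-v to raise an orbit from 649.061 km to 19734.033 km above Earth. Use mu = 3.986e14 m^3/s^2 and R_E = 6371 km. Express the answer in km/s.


r1 = 7020.0610 km = 7.020061e+06 m
r2 = 26105.0330 km = 2.6105033e+07 m
dv1 = sqrt(mu/r1)*(sqrt(2*r2/(r1+r2)) - 1) = 1924.8633 m/s
dv2 = sqrt(mu/r2)*(1 - sqrt(2*r1/(r1+r2))) = 1363.5895 m/s
total dv = |dv1| + |dv2| = 1924.8633 + 1363.5895 = 3288.4528 m/s = 3.2885 km/s

3.2885 km/s


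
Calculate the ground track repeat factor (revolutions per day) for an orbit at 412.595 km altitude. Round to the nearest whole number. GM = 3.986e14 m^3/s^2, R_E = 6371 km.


r = 6.783595e+06 m
T = 2*pi*sqrt(r^3/mu) = 5560.3367 s = 92.6723 min
revs/day = 1440 / 92.6723 = 15.5386
Rounded: 16 revolutions per day

16 revolutions per day


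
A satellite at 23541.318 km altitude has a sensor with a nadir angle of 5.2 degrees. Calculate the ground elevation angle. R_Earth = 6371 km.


r = R_E + alt = 29912.3180 km
Law of sines in the satellite / Earth-center / ground-point triangle:
  sin(nadir)/R_E = sin(90 + el)/r  =>  cos(el) = (r/R_E)*sin(nadir)
cos(el) = (29912.3180 / 6371.0000) * sin(5.2 deg) = 0.4255267
el = arccos(0.4255267) = 64.8160 deg
(Earth-central angle = 90 - nadir - el = 19.9840 deg)

64.8160 degrees


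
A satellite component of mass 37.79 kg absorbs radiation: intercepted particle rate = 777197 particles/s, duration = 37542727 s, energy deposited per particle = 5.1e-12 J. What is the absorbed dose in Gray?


Total energy deposited = rate * time * E_per
  = 777197 * 37542727 * 5.1e-12 = 148.8083 J
Dose = E_total / mass = 148.8083 / 37.79
Dose = 3.9378 Gy

3.9378 Gy


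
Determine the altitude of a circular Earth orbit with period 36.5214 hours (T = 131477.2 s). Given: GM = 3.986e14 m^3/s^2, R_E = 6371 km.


T = 131477.2 s
r = (mu*T^2/(4*pi^2))^(1/3) = (3.986e14 * 131477.2^2 / (4*pi^2))^(1/3)
r = 5.5884686e+07 m = 55884.6862 km
alt = r - R_E = 55884.6862 - 6371 = 49513.6862 km

49513.6862 km


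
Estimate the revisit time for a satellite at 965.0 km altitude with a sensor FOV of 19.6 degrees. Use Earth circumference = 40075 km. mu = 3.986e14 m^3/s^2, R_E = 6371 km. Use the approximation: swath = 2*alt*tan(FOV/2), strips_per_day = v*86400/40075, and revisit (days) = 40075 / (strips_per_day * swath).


swath = 2*965.0*tan(0.1710423) = 333.3689 km
v = sqrt(mu/r) = 7371.2134 m/s = 7.3712 km/s
strips/day = v*86400/40075 = 7.3712*86400/40075 = 15.8920
coverage/day = strips * swath = 15.8920 * 333.3689 = 5297.9062 km
revisit = 40075 / 5297.9062 = 7.5643 days

7.5643 days


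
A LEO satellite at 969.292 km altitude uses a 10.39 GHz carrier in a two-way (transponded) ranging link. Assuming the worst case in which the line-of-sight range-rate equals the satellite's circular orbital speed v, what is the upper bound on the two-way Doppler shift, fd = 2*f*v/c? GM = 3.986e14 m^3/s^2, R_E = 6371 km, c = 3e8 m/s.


r = 7.340292e+06 m
v = sqrt(mu/r) = 7369.0581 m/s (worst-case radial velocity)
f = 10.39 GHz = 1.039e+10 Hz
fd = 2*f*v/c = 2*1.039e+10*7369.0581/3.0e+08
fd = 510430.0889 Hz

510430.0889 Hz


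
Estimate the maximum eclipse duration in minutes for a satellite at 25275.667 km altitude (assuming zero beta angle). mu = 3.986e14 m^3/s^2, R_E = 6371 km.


r = 31646.6670 km
T = 933.7958 min
Eclipse fraction = arcsin(R_E/r)/pi = arcsin(6371.0000/31646.6670)/pi
= arcsin(0.2013166)/pi = 0.06452201
Eclipse duration = 0.06452201 * 933.7958 = 60.2504 min

60.2504 minutes


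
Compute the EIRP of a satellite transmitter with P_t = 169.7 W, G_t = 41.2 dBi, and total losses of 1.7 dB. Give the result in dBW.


Pt = 169.7 W = 22.2968 dBW
EIRP = Pt_dBW + Gt - losses = 22.2968 + 41.2 - 1.7 = 61.7968 dBW

61.7968 dBW


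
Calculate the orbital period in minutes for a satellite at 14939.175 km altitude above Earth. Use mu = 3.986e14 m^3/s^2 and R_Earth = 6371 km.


r = 21310.1750 km = 2.1310175e+07 m
T = 2*pi*sqrt(r^3/mu) = 2*pi*sqrt(9.6774525e+21 / 3.986e14)
T = 30959.3437 s = 515.9891 min

515.9891 minutes


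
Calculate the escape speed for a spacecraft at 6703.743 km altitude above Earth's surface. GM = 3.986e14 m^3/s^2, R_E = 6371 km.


r = 6371.0 + 6703.743 = 13074.7430 km = 1.3074743e+07 m
v_esc = sqrt(2*mu/r) = sqrt(2*3.986e14 / 1.3074743e+07)
v_esc = 7808.4901 m/s = 7.8085 km/s

7.8085 km/s


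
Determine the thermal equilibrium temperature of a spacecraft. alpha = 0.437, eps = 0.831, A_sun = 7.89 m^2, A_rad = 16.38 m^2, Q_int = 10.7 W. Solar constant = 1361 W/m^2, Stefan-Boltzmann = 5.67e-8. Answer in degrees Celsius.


Numerator = alpha*S*A_sun + Q_int = 0.437*1361*7.89 + 10.7 = 4703.3327 W
Denominator = eps*sigma*A_rad = 0.831*5.67e-8*16.38 = 7.7178793e-07 W/K^4
T^4 = 6.094074e+09 K^4
T = 279.4003 K = 6.2503 C

6.2503 degrees Celsius


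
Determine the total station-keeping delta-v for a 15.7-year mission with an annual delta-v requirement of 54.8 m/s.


dV = rate * years = 54.8 * 15.7
dV = 860.3600 m/s

860.3600 m/s


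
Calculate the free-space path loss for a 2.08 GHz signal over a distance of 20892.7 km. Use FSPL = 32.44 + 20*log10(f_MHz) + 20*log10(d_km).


f = 2.08 GHz = 2080.0000 MHz
d = 20892.7 km
FSPL = 32.44 + 20*log10(2080.0000) + 20*log10(20892.7)
FSPL = 32.44 + 66.3613 + 86.3999
FSPL = 185.2012 dB

185.2012 dB
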